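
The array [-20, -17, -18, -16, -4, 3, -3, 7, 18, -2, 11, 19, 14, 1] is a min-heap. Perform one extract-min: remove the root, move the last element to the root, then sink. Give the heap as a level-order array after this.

[-18, -17, -3, -16, -4, 3, 1, 7, 18, -2, 11, 19, 14]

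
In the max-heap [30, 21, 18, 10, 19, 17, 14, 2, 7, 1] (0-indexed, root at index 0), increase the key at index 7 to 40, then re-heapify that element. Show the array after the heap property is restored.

[40, 30, 18, 21, 19, 17, 14, 10, 7, 1]

set index 7 from 2 to 40 → [30, 21, 18, 10, 19, 17, 14, 40, 7, 1]
40 > parent 10 at index 3, swap → [30, 21, 18, 40, 19, 17, 14, 10, 7, 1]
40 > parent 21 at index 1, swap → [30, 40, 18, 21, 19, 17, 14, 10, 7, 1]
40 > parent 30 at index 0, swap → [40, 30, 18, 21, 19, 17, 14, 10, 7, 1]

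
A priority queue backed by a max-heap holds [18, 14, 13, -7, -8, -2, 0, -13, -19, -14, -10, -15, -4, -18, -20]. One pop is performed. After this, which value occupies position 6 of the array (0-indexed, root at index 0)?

remove root 18; move last element -20 to root → [-20, 14, 13, -7, -8, -2, 0, -13, -19, -14, -10, -15, -4, -18]
-20 vs larger child 14 at index 1, swap → [14, -20, 13, -7, -8, -2, 0, -13, -19, -14, -10, -15, -4, -18]
-20 vs larger child -7 at index 3, swap → [14, -7, 13, -20, -8, -2, 0, -13, -19, -14, -10, -15, -4, -18]
-20 vs larger child -13 at index 7, swap → [14, -7, 13, -13, -8, -2, 0, -20, -19, -14, -10, -15, -4, -18]
resulting array: [14, -7, 13, -13, -8, -2, 0, -20, -19, -14, -10, -15, -4, -18]

0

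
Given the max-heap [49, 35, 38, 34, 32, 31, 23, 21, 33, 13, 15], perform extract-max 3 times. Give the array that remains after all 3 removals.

extract-max #1 returns 49:
  remove root 49; move last element 15 to root → [15, 35, 38, 34, 32, 31, 23, 21, 33, 13]
  15 vs larger child 38 at index 2, swap → [38, 35, 15, 34, 32, 31, 23, 21, 33, 13]
  15 vs larger child 31 at index 5, swap → [38, 35, 31, 34, 32, 15, 23, 21, 33, 13]
extract-max #2 returns 38:
  remove root 38; move last element 13 to root → [13, 35, 31, 34, 32, 15, 23, 21, 33]
  13 vs larger child 35 at index 1, swap → [35, 13, 31, 34, 32, 15, 23, 21, 33]
  13 vs larger child 34 at index 3, swap → [35, 34, 31, 13, 32, 15, 23, 21, 33]
  13 vs larger child 33 at index 8, swap → [35, 34, 31, 33, 32, 15, 23, 21, 13]
extract-max #3 returns 35:
  remove root 35; move last element 13 to root → [13, 34, 31, 33, 32, 15, 23, 21]
  13 vs larger child 34 at index 1, swap → [34, 13, 31, 33, 32, 15, 23, 21]
  13 vs larger child 33 at index 3, swap → [34, 33, 31, 13, 32, 15, 23, 21]
  13 vs only child 21 at index 7, swap → [34, 33, 31, 21, 32, 15, 23, 13]

[34, 33, 31, 21, 32, 15, 23, 13]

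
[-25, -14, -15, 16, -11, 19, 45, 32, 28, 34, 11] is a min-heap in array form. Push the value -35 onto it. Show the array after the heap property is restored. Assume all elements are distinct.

[-35, -14, -25, 16, -11, -15, 45, 32, 28, 34, 11, 19]

append -35 at index 11 → [-25, -14, -15, 16, -11, 19, 45, 32, 28, 34, 11, -35]
-35 < parent 19 at index 5, swap → [-25, -14, -15, 16, -11, -35, 45, 32, 28, 34, 11, 19]
-35 < parent -15 at index 2, swap → [-25, -14, -35, 16, -11, -15, 45, 32, 28, 34, 11, 19]
-35 < parent -25 at index 0, swap → [-35, -14, -25, 16, -11, -15, 45, 32, 28, 34, 11, 19]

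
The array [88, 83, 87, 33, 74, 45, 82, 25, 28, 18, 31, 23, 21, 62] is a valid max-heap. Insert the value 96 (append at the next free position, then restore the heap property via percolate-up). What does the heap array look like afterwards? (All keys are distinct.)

append 96 at index 14 → [88, 83, 87, 33, 74, 45, 82, 25, 28, 18, 31, 23, 21, 62, 96]
96 > parent 82 at index 6, swap → [88, 83, 87, 33, 74, 45, 96, 25, 28, 18, 31, 23, 21, 62, 82]
96 > parent 87 at index 2, swap → [88, 83, 96, 33, 74, 45, 87, 25, 28, 18, 31, 23, 21, 62, 82]
96 > parent 88 at index 0, swap → [96, 83, 88, 33, 74, 45, 87, 25, 28, 18, 31, 23, 21, 62, 82]

[96, 83, 88, 33, 74, 45, 87, 25, 28, 18, 31, 23, 21, 62, 82]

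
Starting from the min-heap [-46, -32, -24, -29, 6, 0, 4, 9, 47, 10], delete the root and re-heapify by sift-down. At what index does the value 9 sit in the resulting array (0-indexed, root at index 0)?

3

remove root -46; move last element 10 to root → [10, -32, -24, -29, 6, 0, 4, 9, 47]
10 vs smaller child -32 at index 1, swap → [-32, 10, -24, -29, 6, 0, 4, 9, 47]
10 vs smaller child -29 at index 3, swap → [-32, -29, -24, 10, 6, 0, 4, 9, 47]
10 vs smaller child 9 at index 7, swap → [-32, -29, -24, 9, 6, 0, 4, 10, 47]
resulting array: [-32, -29, -24, 9, 6, 0, 4, 10, 47]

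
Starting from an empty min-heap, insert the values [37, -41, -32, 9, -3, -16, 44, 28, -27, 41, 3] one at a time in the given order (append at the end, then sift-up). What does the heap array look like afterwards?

[-41, -27, -32, -3, 3, -16, 44, 37, 28, 41, 9]

Insert 37:
  append 37 at index 0 → [37] (no swap needed)
Insert -41:
  append -41 at index 1 → [37, -41]
  -41 < parent 37 at index 0, swap → [-41, 37]
Insert -32:
  append -32 at index 2 → [-41, 37, -32] (no swap needed)
Insert 9:
  append 9 at index 3 → [-41, 37, -32, 9]
  9 < parent 37 at index 1, swap → [-41, 9, -32, 37]
Insert -3:
  append -3 at index 4 → [-41, 9, -32, 37, -3]
  -3 < parent 9 at index 1, swap → [-41, -3, -32, 37, 9]
Insert -16:
  append -16 at index 5 → [-41, -3, -32, 37, 9, -16] (no swap needed)
Insert 44:
  append 44 at index 6 → [-41, -3, -32, 37, 9, -16, 44] (no swap needed)
Insert 28:
  append 28 at index 7 → [-41, -3, -32, 37, 9, -16, 44, 28]
  28 < parent 37 at index 3, swap → [-41, -3, -32, 28, 9, -16, 44, 37]
Insert -27:
  append -27 at index 8 → [-41, -3, -32, 28, 9, -16, 44, 37, -27]
  -27 < parent 28 at index 3, swap → [-41, -3, -32, -27, 9, -16, 44, 37, 28]
  -27 < parent -3 at index 1, swap → [-41, -27, -32, -3, 9, -16, 44, 37, 28]
Insert 41:
  append 41 at index 9 → [-41, -27, -32, -3, 9, -16, 44, 37, 28, 41] (no swap needed)
Insert 3:
  append 3 at index 10 → [-41, -27, -32, -3, 9, -16, 44, 37, 28, 41, 3]
  3 < parent 9 at index 4, swap → [-41, -27, -32, -3, 3, -16, 44, 37, 28, 41, 9]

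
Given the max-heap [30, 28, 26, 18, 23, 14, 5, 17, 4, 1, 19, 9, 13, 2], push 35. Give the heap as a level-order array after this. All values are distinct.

append 35 at index 14 → [30, 28, 26, 18, 23, 14, 5, 17, 4, 1, 19, 9, 13, 2, 35]
35 > parent 5 at index 6, swap → [30, 28, 26, 18, 23, 14, 35, 17, 4, 1, 19, 9, 13, 2, 5]
35 > parent 26 at index 2, swap → [30, 28, 35, 18, 23, 14, 26, 17, 4, 1, 19, 9, 13, 2, 5]
35 > parent 30 at index 0, swap → [35, 28, 30, 18, 23, 14, 26, 17, 4, 1, 19, 9, 13, 2, 5]

[35, 28, 30, 18, 23, 14, 26, 17, 4, 1, 19, 9, 13, 2, 5]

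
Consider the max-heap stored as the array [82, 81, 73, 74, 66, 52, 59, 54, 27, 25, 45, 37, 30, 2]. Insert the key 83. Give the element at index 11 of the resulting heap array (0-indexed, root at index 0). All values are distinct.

37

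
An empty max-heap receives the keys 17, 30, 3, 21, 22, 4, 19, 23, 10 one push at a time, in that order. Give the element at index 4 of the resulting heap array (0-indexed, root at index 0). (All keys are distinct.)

Insert 17:
  append 17 at index 0 → [17] (no swap needed)
Insert 30:
  append 30 at index 1 → [17, 30]
  30 > parent 17 at index 0, swap → [30, 17]
Insert 3:
  append 3 at index 2 → [30, 17, 3] (no swap needed)
Insert 21:
  append 21 at index 3 → [30, 17, 3, 21]
  21 > parent 17 at index 1, swap → [30, 21, 3, 17]
Insert 22:
  append 22 at index 4 → [30, 21, 3, 17, 22]
  22 > parent 21 at index 1, swap → [30, 22, 3, 17, 21]
Insert 4:
  append 4 at index 5 → [30, 22, 3, 17, 21, 4]
  4 > parent 3 at index 2, swap → [30, 22, 4, 17, 21, 3]
Insert 19:
  append 19 at index 6 → [30, 22, 4, 17, 21, 3, 19]
  19 > parent 4 at index 2, swap → [30, 22, 19, 17, 21, 3, 4]
Insert 23:
  append 23 at index 7 → [30, 22, 19, 17, 21, 3, 4, 23]
  23 > parent 17 at index 3, swap → [30, 22, 19, 23, 21, 3, 4, 17]
  23 > parent 22 at index 1, swap → [30, 23, 19, 22, 21, 3, 4, 17]
Insert 10:
  append 10 at index 8 → [30, 23, 19, 22, 21, 3, 4, 17, 10] (no swap needed)
resulting array: [30, 23, 19, 22, 21, 3, 4, 17, 10]

21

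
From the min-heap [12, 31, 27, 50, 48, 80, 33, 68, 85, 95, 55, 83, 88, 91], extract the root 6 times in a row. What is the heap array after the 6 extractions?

[55, 68, 80, 85, 95, 83, 91, 88]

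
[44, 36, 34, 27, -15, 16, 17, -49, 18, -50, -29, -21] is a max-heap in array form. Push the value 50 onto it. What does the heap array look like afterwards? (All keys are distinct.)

[50, 36, 44, 27, -15, 34, 17, -49, 18, -50, -29, -21, 16]

append 50 at index 12 → [44, 36, 34, 27, -15, 16, 17, -49, 18, -50, -29, -21, 50]
50 > parent 16 at index 5, swap → [44, 36, 34, 27, -15, 50, 17, -49, 18, -50, -29, -21, 16]
50 > parent 34 at index 2, swap → [44, 36, 50, 27, -15, 34, 17, -49, 18, -50, -29, -21, 16]
50 > parent 44 at index 0, swap → [50, 36, 44, 27, -15, 34, 17, -49, 18, -50, -29, -21, 16]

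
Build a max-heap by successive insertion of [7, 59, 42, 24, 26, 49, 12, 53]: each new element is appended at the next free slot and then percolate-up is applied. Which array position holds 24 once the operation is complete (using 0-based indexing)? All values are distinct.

Insert 7:
  append 7 at index 0 → [7] (no swap needed)
Insert 59:
  append 59 at index 1 → [7, 59]
  59 > parent 7 at index 0, swap → [59, 7]
Insert 42:
  append 42 at index 2 → [59, 7, 42] (no swap needed)
Insert 24:
  append 24 at index 3 → [59, 7, 42, 24]
  24 > parent 7 at index 1, swap → [59, 24, 42, 7]
Insert 26:
  append 26 at index 4 → [59, 24, 42, 7, 26]
  26 > parent 24 at index 1, swap → [59, 26, 42, 7, 24]
Insert 49:
  append 49 at index 5 → [59, 26, 42, 7, 24, 49]
  49 > parent 42 at index 2, swap → [59, 26, 49, 7, 24, 42]
Insert 12:
  append 12 at index 6 → [59, 26, 49, 7, 24, 42, 12] (no swap needed)
Insert 53:
  append 53 at index 7 → [59, 26, 49, 7, 24, 42, 12, 53]
  53 > parent 7 at index 3, swap → [59, 26, 49, 53, 24, 42, 12, 7]
  53 > parent 26 at index 1, swap → [59, 53, 49, 26, 24, 42, 12, 7]
resulting array: [59, 53, 49, 26, 24, 42, 12, 7]

4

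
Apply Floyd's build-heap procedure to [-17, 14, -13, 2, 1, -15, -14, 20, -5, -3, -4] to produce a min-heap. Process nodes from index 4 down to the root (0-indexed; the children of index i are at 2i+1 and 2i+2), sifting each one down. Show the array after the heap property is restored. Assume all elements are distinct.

sift down from index 4:
  1 vs smaller child -4 at index 10, swap → [-17, 14, -13, 2, -4, -15, -14, 20, -5, -3, 1]
sift down from index 3:
  2 vs smaller child -5 at index 8, swap → [-17, 14, -13, -5, -4, -15, -14, 20, 2, -3, 1]
sift down from index 2:
  -13 vs smaller child -15 at index 5, swap → [-17, 14, -15, -5, -4, -13, -14, 20, 2, -3, 1]
sift down from index 1:
  14 vs smaller child -5 at index 3, swap → [-17, -5, -15, 14, -4, -13, -14, 20, 2, -3, 1]
  14 vs smaller child 2 at index 8, swap → [-17, -5, -15, 2, -4, -13, -14, 20, 14, -3, 1]
sift down from index 0: already satisfies heap property

[-17, -5, -15, 2, -4, -13, -14, 20, 14, -3, 1]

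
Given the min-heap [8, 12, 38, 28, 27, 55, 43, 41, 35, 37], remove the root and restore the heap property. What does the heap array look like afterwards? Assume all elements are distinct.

[12, 27, 38, 28, 37, 55, 43, 41, 35]

remove root 8; move last element 37 to root → [37, 12, 38, 28, 27, 55, 43, 41, 35]
37 vs smaller child 12 at index 1, swap → [12, 37, 38, 28, 27, 55, 43, 41, 35]
37 vs smaller child 27 at index 4, swap → [12, 27, 38, 28, 37, 55, 43, 41, 35]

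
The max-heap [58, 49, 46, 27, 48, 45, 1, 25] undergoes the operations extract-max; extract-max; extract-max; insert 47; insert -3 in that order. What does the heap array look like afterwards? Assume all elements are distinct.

extract-max → returns 58:
  remove root 58; move last element 25 to root → [25, 49, 46, 27, 48, 45, 1]
  25 vs larger child 49 at index 1, swap → [49, 25, 46, 27, 48, 45, 1]
  25 vs larger child 48 at index 4, swap → [49, 48, 46, 27, 25, 45, 1]
extract-max → returns 49:
  remove root 49; move last element 1 to root → [1, 48, 46, 27, 25, 45]
  1 vs larger child 48 at index 1, swap → [48, 1, 46, 27, 25, 45]
  1 vs larger child 27 at index 3, swap → [48, 27, 46, 1, 25, 45]
extract-max → returns 48:
  remove root 48; move last element 45 to root → [45, 27, 46, 1, 25]
  45 vs larger child 46 at index 2, swap → [46, 27, 45, 1, 25]
insert 47:
  append 47 at index 5 → [46, 27, 45, 1, 25, 47]
  47 > parent 45 at index 2, swap → [46, 27, 47, 1, 25, 45]
  47 > parent 46 at index 0, swap → [47, 27, 46, 1, 25, 45]
insert -3:
  append -3 at index 6 → [47, 27, 46, 1, 25, 45, -3] (no swap needed)

[47, 27, 46, 1, 25, 45, -3]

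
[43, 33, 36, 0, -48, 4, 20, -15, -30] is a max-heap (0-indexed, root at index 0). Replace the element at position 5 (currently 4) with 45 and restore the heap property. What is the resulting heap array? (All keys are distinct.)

[45, 33, 43, 0, -48, 36, 20, -15, -30]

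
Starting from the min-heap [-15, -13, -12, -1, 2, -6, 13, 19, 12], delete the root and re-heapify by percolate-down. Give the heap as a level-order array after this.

[-13, -1, -12, 12, 2, -6, 13, 19]

remove root -15; move last element 12 to root → [12, -13, -12, -1, 2, -6, 13, 19]
12 vs smaller child -13 at index 1, swap → [-13, 12, -12, -1, 2, -6, 13, 19]
12 vs smaller child -1 at index 3, swap → [-13, -1, -12, 12, 2, -6, 13, 19]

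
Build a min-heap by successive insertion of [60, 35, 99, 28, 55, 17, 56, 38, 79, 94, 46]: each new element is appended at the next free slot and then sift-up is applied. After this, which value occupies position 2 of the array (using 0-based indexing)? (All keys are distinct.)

28

Insert 60:
  append 60 at index 0 → [60] (no swap needed)
Insert 35:
  append 35 at index 1 → [60, 35]
  35 < parent 60 at index 0, swap → [35, 60]
Insert 99:
  append 99 at index 2 → [35, 60, 99] (no swap needed)
Insert 28:
  append 28 at index 3 → [35, 60, 99, 28]
  28 < parent 60 at index 1, swap → [35, 28, 99, 60]
  28 < parent 35 at index 0, swap → [28, 35, 99, 60]
Insert 55:
  append 55 at index 4 → [28, 35, 99, 60, 55] (no swap needed)
Insert 17:
  append 17 at index 5 → [28, 35, 99, 60, 55, 17]
  17 < parent 99 at index 2, swap → [28, 35, 17, 60, 55, 99]
  17 < parent 28 at index 0, swap → [17, 35, 28, 60, 55, 99]
Insert 56:
  append 56 at index 6 → [17, 35, 28, 60, 55, 99, 56] (no swap needed)
Insert 38:
  append 38 at index 7 → [17, 35, 28, 60, 55, 99, 56, 38]
  38 < parent 60 at index 3, swap → [17, 35, 28, 38, 55, 99, 56, 60]
Insert 79:
  append 79 at index 8 → [17, 35, 28, 38, 55, 99, 56, 60, 79] (no swap needed)
Insert 94:
  append 94 at index 9 → [17, 35, 28, 38, 55, 99, 56, 60, 79, 94] (no swap needed)
Insert 46:
  append 46 at index 10 → [17, 35, 28, 38, 55, 99, 56, 60, 79, 94, 46]
  46 < parent 55 at index 4, swap → [17, 35, 28, 38, 46, 99, 56, 60, 79, 94, 55]
resulting array: [17, 35, 28, 38, 46, 99, 56, 60, 79, 94, 55]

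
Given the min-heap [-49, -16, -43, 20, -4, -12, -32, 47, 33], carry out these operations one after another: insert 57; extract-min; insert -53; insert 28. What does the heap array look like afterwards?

[-53, -43, -32, 20, -16, -12, 57, 47, 33, -4, 28]

insert 57:
  append 57 at index 9 → [-49, -16, -43, 20, -4, -12, -32, 47, 33, 57] (no swap needed)
extract-min → returns -49:
  remove root -49; move last element 57 to root → [57, -16, -43, 20, -4, -12, -32, 47, 33]
  57 vs smaller child -43 at index 2, swap → [-43, -16, 57, 20, -4, -12, -32, 47, 33]
  57 vs smaller child -32 at index 6, swap → [-43, -16, -32, 20, -4, -12, 57, 47, 33]
insert -53:
  append -53 at index 9 → [-43, -16, -32, 20, -4, -12, 57, 47, 33, -53]
  -53 < parent -4 at index 4, swap → [-43, -16, -32, 20, -53, -12, 57, 47, 33, -4]
  -53 < parent -16 at index 1, swap → [-43, -53, -32, 20, -16, -12, 57, 47, 33, -4]
  -53 < parent -43 at index 0, swap → [-53, -43, -32, 20, -16, -12, 57, 47, 33, -4]
insert 28:
  append 28 at index 10 → [-53, -43, -32, 20, -16, -12, 57, 47, 33, -4, 28] (no swap needed)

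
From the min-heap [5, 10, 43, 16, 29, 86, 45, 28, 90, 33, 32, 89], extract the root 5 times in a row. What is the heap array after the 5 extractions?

[32, 33, 43, 89, 90, 86, 45]

extract-min #1 returns 5:
  remove root 5; move last element 89 to root → [89, 10, 43, 16, 29, 86, 45, 28, 90, 33, 32]
  89 vs smaller child 10 at index 1, swap → [10, 89, 43, 16, 29, 86, 45, 28, 90, 33, 32]
  89 vs smaller child 16 at index 3, swap → [10, 16, 43, 89, 29, 86, 45, 28, 90, 33, 32]
  89 vs smaller child 28 at index 7, swap → [10, 16, 43, 28, 29, 86, 45, 89, 90, 33, 32]
extract-min #2 returns 10:
  remove root 10; move last element 32 to root → [32, 16, 43, 28, 29, 86, 45, 89, 90, 33]
  32 vs smaller child 16 at index 1, swap → [16, 32, 43, 28, 29, 86, 45, 89, 90, 33]
  32 vs smaller child 28 at index 3, swap → [16, 28, 43, 32, 29, 86, 45, 89, 90, 33]
extract-min #3 returns 16:
  remove root 16; move last element 33 to root → [33, 28, 43, 32, 29, 86, 45, 89, 90]
  33 vs smaller child 28 at index 1, swap → [28, 33, 43, 32, 29, 86, 45, 89, 90]
  33 vs smaller child 29 at index 4, swap → [28, 29, 43, 32, 33, 86, 45, 89, 90]
extract-min #4 returns 28:
  remove root 28; move last element 90 to root → [90, 29, 43, 32, 33, 86, 45, 89]
  90 vs smaller child 29 at index 1, swap → [29, 90, 43, 32, 33, 86, 45, 89]
  90 vs smaller child 32 at index 3, swap → [29, 32, 43, 90, 33, 86, 45, 89]
  90 vs only child 89 at index 7, swap → [29, 32, 43, 89, 33, 86, 45, 90]
extract-min #5 returns 29:
  remove root 29; move last element 90 to root → [90, 32, 43, 89, 33, 86, 45]
  90 vs smaller child 32 at index 1, swap → [32, 90, 43, 89, 33, 86, 45]
  90 vs smaller child 33 at index 4, swap → [32, 33, 43, 89, 90, 86, 45]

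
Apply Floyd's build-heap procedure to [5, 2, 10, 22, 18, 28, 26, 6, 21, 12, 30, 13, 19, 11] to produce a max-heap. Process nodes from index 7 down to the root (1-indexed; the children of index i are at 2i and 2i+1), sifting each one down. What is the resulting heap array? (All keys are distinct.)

[30, 22, 28, 21, 18, 19, 26, 6, 5, 12, 2, 13, 10, 11]

sift down from index 7: already satisfies heap property
sift down from index 6: already satisfies heap property
sift down from index 5:
  18 vs larger child 30 at index 11, swap → [5, 2, 10, 22, 30, 28, 26, 6, 21, 12, 18, 13, 19, 11]
sift down from index 4: already satisfies heap property
sift down from index 3:
  10 vs larger child 28 at index 6, swap → [5, 2, 28, 22, 30, 10, 26, 6, 21, 12, 18, 13, 19, 11]
  10 vs larger child 19 at index 13, swap → [5, 2, 28, 22, 30, 19, 26, 6, 21, 12, 18, 13, 10, 11]
sift down from index 2:
  2 vs larger child 30 at index 5, swap → [5, 30, 28, 22, 2, 19, 26, 6, 21, 12, 18, 13, 10, 11]
  2 vs larger child 18 at index 11, swap → [5, 30, 28, 22, 18, 19, 26, 6, 21, 12, 2, 13, 10, 11]
sift down from index 1:
  5 vs larger child 30 at index 2, swap → [30, 5, 28, 22, 18, 19, 26, 6, 21, 12, 2, 13, 10, 11]
  5 vs larger child 22 at index 4, swap → [30, 22, 28, 5, 18, 19, 26, 6, 21, 12, 2, 13, 10, 11]
  5 vs larger child 21 at index 9, swap → [30, 22, 28, 21, 18, 19, 26, 6, 5, 12, 2, 13, 10, 11]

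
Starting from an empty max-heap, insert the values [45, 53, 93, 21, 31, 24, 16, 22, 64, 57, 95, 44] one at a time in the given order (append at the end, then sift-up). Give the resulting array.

[95, 93, 53, 45, 64, 44, 16, 21, 22, 31, 57, 24]

Insert 45:
  append 45 at index 0 → [45] (no swap needed)
Insert 53:
  append 53 at index 1 → [45, 53]
  53 > parent 45 at index 0, swap → [53, 45]
Insert 93:
  append 93 at index 2 → [53, 45, 93]
  93 > parent 53 at index 0, swap → [93, 45, 53]
Insert 21:
  append 21 at index 3 → [93, 45, 53, 21] (no swap needed)
Insert 31:
  append 31 at index 4 → [93, 45, 53, 21, 31] (no swap needed)
Insert 24:
  append 24 at index 5 → [93, 45, 53, 21, 31, 24] (no swap needed)
Insert 16:
  append 16 at index 6 → [93, 45, 53, 21, 31, 24, 16] (no swap needed)
Insert 22:
  append 22 at index 7 → [93, 45, 53, 21, 31, 24, 16, 22]
  22 > parent 21 at index 3, swap → [93, 45, 53, 22, 31, 24, 16, 21]
Insert 64:
  append 64 at index 8 → [93, 45, 53, 22, 31, 24, 16, 21, 64]
  64 > parent 22 at index 3, swap → [93, 45, 53, 64, 31, 24, 16, 21, 22]
  64 > parent 45 at index 1, swap → [93, 64, 53, 45, 31, 24, 16, 21, 22]
Insert 57:
  append 57 at index 9 → [93, 64, 53, 45, 31, 24, 16, 21, 22, 57]
  57 > parent 31 at index 4, swap → [93, 64, 53, 45, 57, 24, 16, 21, 22, 31]
Insert 95:
  append 95 at index 10 → [93, 64, 53, 45, 57, 24, 16, 21, 22, 31, 95]
  95 > parent 57 at index 4, swap → [93, 64, 53, 45, 95, 24, 16, 21, 22, 31, 57]
  95 > parent 64 at index 1, swap → [93, 95, 53, 45, 64, 24, 16, 21, 22, 31, 57]
  95 > parent 93 at index 0, swap → [95, 93, 53, 45, 64, 24, 16, 21, 22, 31, 57]
Insert 44:
  append 44 at index 11 → [95, 93, 53, 45, 64, 24, 16, 21, 22, 31, 57, 44]
  44 > parent 24 at index 5, swap → [95, 93, 53, 45, 64, 44, 16, 21, 22, 31, 57, 24]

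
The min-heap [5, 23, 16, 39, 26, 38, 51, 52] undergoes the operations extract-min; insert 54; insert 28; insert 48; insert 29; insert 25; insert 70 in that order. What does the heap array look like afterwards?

[16, 23, 25, 28, 26, 38, 51, 54, 39, 48, 29, 52, 70]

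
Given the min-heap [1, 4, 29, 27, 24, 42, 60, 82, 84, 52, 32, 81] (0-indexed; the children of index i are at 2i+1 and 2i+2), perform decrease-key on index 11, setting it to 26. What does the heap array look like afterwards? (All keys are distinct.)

set index 11 from 81 to 26 → [1, 4, 29, 27, 24, 42, 60, 82, 84, 52, 32, 26]
26 < parent 42 at index 5, swap → [1, 4, 29, 27, 24, 26, 60, 82, 84, 52, 32, 42]
26 < parent 29 at index 2, swap → [1, 4, 26, 27, 24, 29, 60, 82, 84, 52, 32, 42]

[1, 4, 26, 27, 24, 29, 60, 82, 84, 52, 32, 42]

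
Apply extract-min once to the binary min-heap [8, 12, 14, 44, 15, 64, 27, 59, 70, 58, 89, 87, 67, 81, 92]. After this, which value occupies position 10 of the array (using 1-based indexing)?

92

remove root 8; move last element 92 to root → [92, 12, 14, 44, 15, 64, 27, 59, 70, 58, 89, 87, 67, 81]
92 vs smaller child 12 at index 2, swap → [12, 92, 14, 44, 15, 64, 27, 59, 70, 58, 89, 87, 67, 81]
92 vs smaller child 15 at index 5, swap → [12, 15, 14, 44, 92, 64, 27, 59, 70, 58, 89, 87, 67, 81]
92 vs smaller child 58 at index 10, swap → [12, 15, 14, 44, 58, 64, 27, 59, 70, 92, 89, 87, 67, 81]
resulting array: [12, 15, 14, 44, 58, 64, 27, 59, 70, 92, 89, 87, 67, 81]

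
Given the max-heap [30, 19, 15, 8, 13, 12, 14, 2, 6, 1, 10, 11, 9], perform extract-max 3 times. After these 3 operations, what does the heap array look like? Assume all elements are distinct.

extract-max #1 returns 30:
  remove root 30; move last element 9 to root → [9, 19, 15, 8, 13, 12, 14, 2, 6, 1, 10, 11]
  9 vs larger child 19 at index 1, swap → [19, 9, 15, 8, 13, 12, 14, 2, 6, 1, 10, 11]
  9 vs larger child 13 at index 4, swap → [19, 13, 15, 8, 9, 12, 14, 2, 6, 1, 10, 11]
  9 vs larger child 10 at index 10, swap → [19, 13, 15, 8, 10, 12, 14, 2, 6, 1, 9, 11]
extract-max #2 returns 19:
  remove root 19; move last element 11 to root → [11, 13, 15, 8, 10, 12, 14, 2, 6, 1, 9]
  11 vs larger child 15 at index 2, swap → [15, 13, 11, 8, 10, 12, 14, 2, 6, 1, 9]
  11 vs larger child 14 at index 6, swap → [15, 13, 14, 8, 10, 12, 11, 2, 6, 1, 9]
extract-max #3 returns 15:
  remove root 15; move last element 9 to root → [9, 13, 14, 8, 10, 12, 11, 2, 6, 1]
  9 vs larger child 14 at index 2, swap → [14, 13, 9, 8, 10, 12, 11, 2, 6, 1]
  9 vs larger child 12 at index 5, swap → [14, 13, 12, 8, 10, 9, 11, 2, 6, 1]

[14, 13, 12, 8, 10, 9, 11, 2, 6, 1]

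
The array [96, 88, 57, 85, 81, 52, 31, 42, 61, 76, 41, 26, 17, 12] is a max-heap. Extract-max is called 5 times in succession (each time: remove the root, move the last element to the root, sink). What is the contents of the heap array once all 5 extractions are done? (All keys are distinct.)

[61, 42, 57, 26, 41, 52, 31, 17, 12]

extract-max #1 returns 96:
  remove root 96; move last element 12 to root → [12, 88, 57, 85, 81, 52, 31, 42, 61, 76, 41, 26, 17]
  12 vs larger child 88 at index 1, swap → [88, 12, 57, 85, 81, 52, 31, 42, 61, 76, 41, 26, 17]
  12 vs larger child 85 at index 3, swap → [88, 85, 57, 12, 81, 52, 31, 42, 61, 76, 41, 26, 17]
  12 vs larger child 61 at index 8, swap → [88, 85, 57, 61, 81, 52, 31, 42, 12, 76, 41, 26, 17]
extract-max #2 returns 88:
  remove root 88; move last element 17 to root → [17, 85, 57, 61, 81, 52, 31, 42, 12, 76, 41, 26]
  17 vs larger child 85 at index 1, swap → [85, 17, 57, 61, 81, 52, 31, 42, 12, 76, 41, 26]
  17 vs larger child 81 at index 4, swap → [85, 81, 57, 61, 17, 52, 31, 42, 12, 76, 41, 26]
  17 vs larger child 76 at index 9, swap → [85, 81, 57, 61, 76, 52, 31, 42, 12, 17, 41, 26]
extract-max #3 returns 85:
  remove root 85; move last element 26 to root → [26, 81, 57, 61, 76, 52, 31, 42, 12, 17, 41]
  26 vs larger child 81 at index 1, swap → [81, 26, 57, 61, 76, 52, 31, 42, 12, 17, 41]
  26 vs larger child 76 at index 4, swap → [81, 76, 57, 61, 26, 52, 31, 42, 12, 17, 41]
  26 vs larger child 41 at index 10, swap → [81, 76, 57, 61, 41, 52, 31, 42, 12, 17, 26]
extract-max #4 returns 81:
  remove root 81; move last element 26 to root → [26, 76, 57, 61, 41, 52, 31, 42, 12, 17]
  26 vs larger child 76 at index 1, swap → [76, 26, 57, 61, 41, 52, 31, 42, 12, 17]
  26 vs larger child 61 at index 3, swap → [76, 61, 57, 26, 41, 52, 31, 42, 12, 17]
  26 vs larger child 42 at index 7, swap → [76, 61, 57, 42, 41, 52, 31, 26, 12, 17]
extract-max #5 returns 76:
  remove root 76; move last element 17 to root → [17, 61, 57, 42, 41, 52, 31, 26, 12]
  17 vs larger child 61 at index 1, swap → [61, 17, 57, 42, 41, 52, 31, 26, 12]
  17 vs larger child 42 at index 3, swap → [61, 42, 57, 17, 41, 52, 31, 26, 12]
  17 vs larger child 26 at index 7, swap → [61, 42, 57, 26, 41, 52, 31, 17, 12]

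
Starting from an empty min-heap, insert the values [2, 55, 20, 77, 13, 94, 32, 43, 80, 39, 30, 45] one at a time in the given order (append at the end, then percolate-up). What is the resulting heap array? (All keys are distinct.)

Insert 2:
  append 2 at index 0 → [2] (no swap needed)
Insert 55:
  append 55 at index 1 → [2, 55] (no swap needed)
Insert 20:
  append 20 at index 2 → [2, 55, 20] (no swap needed)
Insert 77:
  append 77 at index 3 → [2, 55, 20, 77] (no swap needed)
Insert 13:
  append 13 at index 4 → [2, 55, 20, 77, 13]
  13 < parent 55 at index 1, swap → [2, 13, 20, 77, 55]
Insert 94:
  append 94 at index 5 → [2, 13, 20, 77, 55, 94] (no swap needed)
Insert 32:
  append 32 at index 6 → [2, 13, 20, 77, 55, 94, 32] (no swap needed)
Insert 43:
  append 43 at index 7 → [2, 13, 20, 77, 55, 94, 32, 43]
  43 < parent 77 at index 3, swap → [2, 13, 20, 43, 55, 94, 32, 77]
Insert 80:
  append 80 at index 8 → [2, 13, 20, 43, 55, 94, 32, 77, 80] (no swap needed)
Insert 39:
  append 39 at index 9 → [2, 13, 20, 43, 55, 94, 32, 77, 80, 39]
  39 < parent 55 at index 4, swap → [2, 13, 20, 43, 39, 94, 32, 77, 80, 55]
Insert 30:
  append 30 at index 10 → [2, 13, 20, 43, 39, 94, 32, 77, 80, 55, 30]
  30 < parent 39 at index 4, swap → [2, 13, 20, 43, 30, 94, 32, 77, 80, 55, 39]
Insert 45:
  append 45 at index 11 → [2, 13, 20, 43, 30, 94, 32, 77, 80, 55, 39, 45]
  45 < parent 94 at index 5, swap → [2, 13, 20, 43, 30, 45, 32, 77, 80, 55, 39, 94]

[2, 13, 20, 43, 30, 45, 32, 77, 80, 55, 39, 94]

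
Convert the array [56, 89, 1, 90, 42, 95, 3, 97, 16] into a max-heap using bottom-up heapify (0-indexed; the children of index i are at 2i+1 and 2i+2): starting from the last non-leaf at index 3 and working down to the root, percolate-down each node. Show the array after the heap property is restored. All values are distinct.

sift down from index 3:
  90 vs larger child 97 at index 7, swap → [56, 89, 1, 97, 42, 95, 3, 90, 16]
sift down from index 2:
  1 vs larger child 95 at index 5, swap → [56, 89, 95, 97, 42, 1, 3, 90, 16]
sift down from index 1:
  89 vs larger child 97 at index 3, swap → [56, 97, 95, 89, 42, 1, 3, 90, 16]
  89 vs larger child 90 at index 7, swap → [56, 97, 95, 90, 42, 1, 3, 89, 16]
sift down from index 0:
  56 vs larger child 97 at index 1, swap → [97, 56, 95, 90, 42, 1, 3, 89, 16]
  56 vs larger child 90 at index 3, swap → [97, 90, 95, 56, 42, 1, 3, 89, 16]
  56 vs larger child 89 at index 7, swap → [97, 90, 95, 89, 42, 1, 3, 56, 16]

[97, 90, 95, 89, 42, 1, 3, 56, 16]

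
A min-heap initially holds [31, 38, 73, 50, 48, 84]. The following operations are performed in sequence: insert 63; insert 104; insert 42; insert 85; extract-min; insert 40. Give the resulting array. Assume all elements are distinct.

[38, 40, 63, 50, 42, 84, 73, 104, 85, 48]

insert 63:
  append 63 at index 6 → [31, 38, 73, 50, 48, 84, 63]
  63 < parent 73 at index 2, swap → [31, 38, 63, 50, 48, 84, 73]
insert 104:
  append 104 at index 7 → [31, 38, 63, 50, 48, 84, 73, 104] (no swap needed)
insert 42:
  append 42 at index 8 → [31, 38, 63, 50, 48, 84, 73, 104, 42]
  42 < parent 50 at index 3, swap → [31, 38, 63, 42, 48, 84, 73, 104, 50]
insert 85:
  append 85 at index 9 → [31, 38, 63, 42, 48, 84, 73, 104, 50, 85] (no swap needed)
extract-min → returns 31:
  remove root 31; move last element 85 to root → [85, 38, 63, 42, 48, 84, 73, 104, 50]
  85 vs smaller child 38 at index 1, swap → [38, 85, 63, 42, 48, 84, 73, 104, 50]
  85 vs smaller child 42 at index 3, swap → [38, 42, 63, 85, 48, 84, 73, 104, 50]
  85 vs smaller child 50 at index 8, swap → [38, 42, 63, 50, 48, 84, 73, 104, 85]
insert 40:
  append 40 at index 9 → [38, 42, 63, 50, 48, 84, 73, 104, 85, 40]
  40 < parent 48 at index 4, swap → [38, 42, 63, 50, 40, 84, 73, 104, 85, 48]
  40 < parent 42 at index 1, swap → [38, 40, 63, 50, 42, 84, 73, 104, 85, 48]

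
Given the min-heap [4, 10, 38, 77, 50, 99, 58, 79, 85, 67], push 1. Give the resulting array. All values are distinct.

append 1 at index 10 → [4, 10, 38, 77, 50, 99, 58, 79, 85, 67, 1]
1 < parent 50 at index 4, swap → [4, 10, 38, 77, 1, 99, 58, 79, 85, 67, 50]
1 < parent 10 at index 1, swap → [4, 1, 38, 77, 10, 99, 58, 79, 85, 67, 50]
1 < parent 4 at index 0, swap → [1, 4, 38, 77, 10, 99, 58, 79, 85, 67, 50]

[1, 4, 38, 77, 10, 99, 58, 79, 85, 67, 50]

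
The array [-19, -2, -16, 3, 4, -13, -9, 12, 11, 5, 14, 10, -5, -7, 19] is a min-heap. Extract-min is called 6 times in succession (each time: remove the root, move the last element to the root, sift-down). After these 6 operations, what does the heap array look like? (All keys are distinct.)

[-2, 3, 10, 5, 4, 14, 19, 12, 11]

extract-min #1 returns -19:
  remove root -19; move last element 19 to root → [19, -2, -16, 3, 4, -13, -9, 12, 11, 5, 14, 10, -5, -7]
  19 vs smaller child -16 at index 2, swap → [-16, -2, 19, 3, 4, -13, -9, 12, 11, 5, 14, 10, -5, -7]
  19 vs smaller child -13 at index 5, swap → [-16, -2, -13, 3, 4, 19, -9, 12, 11, 5, 14, 10, -5, -7]
  19 vs smaller child -5 at index 12, swap → [-16, -2, -13, 3, 4, -5, -9, 12, 11, 5, 14, 10, 19, -7]
extract-min #2 returns -16:
  remove root -16; move last element -7 to root → [-7, -2, -13, 3, 4, -5, -9, 12, 11, 5, 14, 10, 19]
  -7 vs smaller child -13 at index 2, swap → [-13, -2, -7, 3, 4, -5, -9, 12, 11, 5, 14, 10, 19]
  -7 vs smaller child -9 at index 6, swap → [-13, -2, -9, 3, 4, -5, -7, 12, 11, 5, 14, 10, 19]
extract-min #3 returns -13:
  remove root -13; move last element 19 to root → [19, -2, -9, 3, 4, -5, -7, 12, 11, 5, 14, 10]
  19 vs smaller child -9 at index 2, swap → [-9, -2, 19, 3, 4, -5, -7, 12, 11, 5, 14, 10]
  19 vs smaller child -7 at index 6, swap → [-9, -2, -7, 3, 4, -5, 19, 12, 11, 5, 14, 10]
extract-min #4 returns -9:
  remove root -9; move last element 10 to root → [10, -2, -7, 3, 4, -5, 19, 12, 11, 5, 14]
  10 vs smaller child -7 at index 2, swap → [-7, -2, 10, 3, 4, -5, 19, 12, 11, 5, 14]
  10 vs smaller child -5 at index 5, swap → [-7, -2, -5, 3, 4, 10, 19, 12, 11, 5, 14]
extract-min #5 returns -7:
  remove root -7; move last element 14 to root → [14, -2, -5, 3, 4, 10, 19, 12, 11, 5]
  14 vs smaller child -5 at index 2, swap → [-5, -2, 14, 3, 4, 10, 19, 12, 11, 5]
  14 vs smaller child 10 at index 5, swap → [-5, -2, 10, 3, 4, 14, 19, 12, 11, 5]
extract-min #6 returns -5:
  remove root -5; move last element 5 to root → [5, -2, 10, 3, 4, 14, 19, 12, 11]
  5 vs smaller child -2 at index 1, swap → [-2, 5, 10, 3, 4, 14, 19, 12, 11]
  5 vs smaller child 3 at index 3, swap → [-2, 3, 10, 5, 4, 14, 19, 12, 11]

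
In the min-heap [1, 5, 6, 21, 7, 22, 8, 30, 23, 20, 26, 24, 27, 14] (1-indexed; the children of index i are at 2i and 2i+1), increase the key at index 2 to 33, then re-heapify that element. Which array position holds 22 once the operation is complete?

set index 2 from 5 to 33 → [1, 33, 6, 21, 7, 22, 8, 30, 23, 20, 26, 24, 27, 14]
33 vs smaller child 7 at index 5, swap → [1, 7, 6, 21, 33, 22, 8, 30, 23, 20, 26, 24, 27, 14]
33 vs smaller child 20 at index 10, swap → [1, 7, 6, 21, 20, 22, 8, 30, 23, 33, 26, 24, 27, 14]
resulting array: [1, 7, 6, 21, 20, 22, 8, 30, 23, 33, 26, 24, 27, 14]

6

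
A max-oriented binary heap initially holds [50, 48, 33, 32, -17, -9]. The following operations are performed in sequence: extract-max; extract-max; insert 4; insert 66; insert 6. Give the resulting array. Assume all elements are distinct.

extract-max → returns 50:
  remove root 50; move last element -9 to root → [-9, 48, 33, 32, -17]
  -9 vs larger child 48 at index 1, swap → [48, -9, 33, 32, -17]
  -9 vs larger child 32 at index 3, swap → [48, 32, 33, -9, -17]
extract-max → returns 48:
  remove root 48; move last element -17 to root → [-17, 32, 33, -9]
  -17 vs larger child 33 at index 2, swap → [33, 32, -17, -9]
insert 4:
  append 4 at index 4 → [33, 32, -17, -9, 4] (no swap needed)
insert 66:
  append 66 at index 5 → [33, 32, -17, -9, 4, 66]
  66 > parent -17 at index 2, swap → [33, 32, 66, -9, 4, -17]
  66 > parent 33 at index 0, swap → [66, 32, 33, -9, 4, -17]
insert 6:
  append 6 at index 6 → [66, 32, 33, -9, 4, -17, 6] (no swap needed)

[66, 32, 33, -9, 4, -17, 6]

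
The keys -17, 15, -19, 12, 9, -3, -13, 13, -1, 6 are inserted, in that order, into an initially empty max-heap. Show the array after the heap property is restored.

[15, 13, -3, 12, 9, -19, -13, -17, -1, 6]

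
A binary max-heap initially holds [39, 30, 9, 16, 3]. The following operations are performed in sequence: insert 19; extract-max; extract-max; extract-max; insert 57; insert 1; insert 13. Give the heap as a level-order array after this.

insert 19:
  append 19 at index 5 → [39, 30, 9, 16, 3, 19]
  19 > parent 9 at index 2, swap → [39, 30, 19, 16, 3, 9]
extract-max → returns 39:
  remove root 39; move last element 9 to root → [9, 30, 19, 16, 3]
  9 vs larger child 30 at index 1, swap → [30, 9, 19, 16, 3]
  9 vs larger child 16 at index 3, swap → [30, 16, 19, 9, 3]
extract-max → returns 30:
  remove root 30; move last element 3 to root → [3, 16, 19, 9]
  3 vs larger child 19 at index 2, swap → [19, 16, 3, 9]
extract-max → returns 19:
  remove root 19; move last element 9 to root → [9, 16, 3]
  9 vs larger child 16 at index 1, swap → [16, 9, 3]
insert 57:
  append 57 at index 3 → [16, 9, 3, 57]
  57 > parent 9 at index 1, swap → [16, 57, 3, 9]
  57 > parent 16 at index 0, swap → [57, 16, 3, 9]
insert 1:
  append 1 at index 4 → [57, 16, 3, 9, 1] (no swap needed)
insert 13:
  append 13 at index 5 → [57, 16, 3, 9, 1, 13]
  13 > parent 3 at index 2, swap → [57, 16, 13, 9, 1, 3]

[57, 16, 13, 9, 1, 3]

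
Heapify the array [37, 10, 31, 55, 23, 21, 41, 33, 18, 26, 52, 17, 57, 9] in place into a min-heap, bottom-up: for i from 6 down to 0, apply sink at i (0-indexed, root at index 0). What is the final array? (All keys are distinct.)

[9, 10, 17, 18, 23, 21, 31, 33, 55, 26, 52, 37, 57, 41]

sift down from index 6:
  41 vs only child 9 at index 13, swap → [37, 10, 31, 55, 23, 21, 9, 33, 18, 26, 52, 17, 57, 41]
sift down from index 5:
  21 vs smaller child 17 at index 11, swap → [37, 10, 31, 55, 23, 17, 9, 33, 18, 26, 52, 21, 57, 41]
sift down from index 4: already satisfies heap property
sift down from index 3:
  55 vs smaller child 18 at index 8, swap → [37, 10, 31, 18, 23, 17, 9, 33, 55, 26, 52, 21, 57, 41]
sift down from index 2:
  31 vs smaller child 9 at index 6, swap → [37, 10, 9, 18, 23, 17, 31, 33, 55, 26, 52, 21, 57, 41]
sift down from index 1: already satisfies heap property
sift down from index 0:
  37 vs smaller child 9 at index 2, swap → [9, 10, 37, 18, 23, 17, 31, 33, 55, 26, 52, 21, 57, 41]
  37 vs smaller child 17 at index 5, swap → [9, 10, 17, 18, 23, 37, 31, 33, 55, 26, 52, 21, 57, 41]
  37 vs smaller child 21 at index 11, swap → [9, 10, 17, 18, 23, 21, 31, 33, 55, 26, 52, 37, 57, 41]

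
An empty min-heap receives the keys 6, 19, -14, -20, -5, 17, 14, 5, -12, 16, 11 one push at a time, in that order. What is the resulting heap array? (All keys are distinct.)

[-20, -14, 6, -12, -5, 17, 14, 19, 5, 16, 11]

Insert 6:
  append 6 at index 0 → [6] (no swap needed)
Insert 19:
  append 19 at index 1 → [6, 19] (no swap needed)
Insert -14:
  append -14 at index 2 → [6, 19, -14]
  -14 < parent 6 at index 0, swap → [-14, 19, 6]
Insert -20:
  append -20 at index 3 → [-14, 19, 6, -20]
  -20 < parent 19 at index 1, swap → [-14, -20, 6, 19]
  -20 < parent -14 at index 0, swap → [-20, -14, 6, 19]
Insert -5:
  append -5 at index 4 → [-20, -14, 6, 19, -5] (no swap needed)
Insert 17:
  append 17 at index 5 → [-20, -14, 6, 19, -5, 17] (no swap needed)
Insert 14:
  append 14 at index 6 → [-20, -14, 6, 19, -5, 17, 14] (no swap needed)
Insert 5:
  append 5 at index 7 → [-20, -14, 6, 19, -5, 17, 14, 5]
  5 < parent 19 at index 3, swap → [-20, -14, 6, 5, -5, 17, 14, 19]
Insert -12:
  append -12 at index 8 → [-20, -14, 6, 5, -5, 17, 14, 19, -12]
  -12 < parent 5 at index 3, swap → [-20, -14, 6, -12, -5, 17, 14, 19, 5]
Insert 16:
  append 16 at index 9 → [-20, -14, 6, -12, -5, 17, 14, 19, 5, 16] (no swap needed)
Insert 11:
  append 11 at index 10 → [-20, -14, 6, -12, -5, 17, 14, 19, 5, 16, 11] (no swap needed)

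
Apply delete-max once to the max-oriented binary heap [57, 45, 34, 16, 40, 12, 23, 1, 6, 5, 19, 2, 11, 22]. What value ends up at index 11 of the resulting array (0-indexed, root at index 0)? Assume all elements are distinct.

2

remove root 57; move last element 22 to root → [22, 45, 34, 16, 40, 12, 23, 1, 6, 5, 19, 2, 11]
22 vs larger child 45 at index 1, swap → [45, 22, 34, 16, 40, 12, 23, 1, 6, 5, 19, 2, 11]
22 vs larger child 40 at index 4, swap → [45, 40, 34, 16, 22, 12, 23, 1, 6, 5, 19, 2, 11]
resulting array: [45, 40, 34, 16, 22, 12, 23, 1, 6, 5, 19, 2, 11]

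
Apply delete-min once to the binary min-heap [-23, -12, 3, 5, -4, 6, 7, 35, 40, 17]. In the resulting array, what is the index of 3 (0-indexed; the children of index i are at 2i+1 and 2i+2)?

2

remove root -23; move last element 17 to root → [17, -12, 3, 5, -4, 6, 7, 35, 40]
17 vs smaller child -12 at index 1, swap → [-12, 17, 3, 5, -4, 6, 7, 35, 40]
17 vs smaller child -4 at index 4, swap → [-12, -4, 3, 5, 17, 6, 7, 35, 40]
resulting array: [-12, -4, 3, 5, 17, 6, 7, 35, 40]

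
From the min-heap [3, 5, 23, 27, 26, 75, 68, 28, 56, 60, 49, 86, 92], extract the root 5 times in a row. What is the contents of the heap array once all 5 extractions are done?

[28, 49, 68, 56, 60, 75, 86, 92]

extract-min #1 returns 3:
  remove root 3; move last element 92 to root → [92, 5, 23, 27, 26, 75, 68, 28, 56, 60, 49, 86]
  92 vs smaller child 5 at index 1, swap → [5, 92, 23, 27, 26, 75, 68, 28, 56, 60, 49, 86]
  92 vs smaller child 26 at index 4, swap → [5, 26, 23, 27, 92, 75, 68, 28, 56, 60, 49, 86]
  92 vs smaller child 49 at index 10, swap → [5, 26, 23, 27, 49, 75, 68, 28, 56, 60, 92, 86]
extract-min #2 returns 5:
  remove root 5; move last element 86 to root → [86, 26, 23, 27, 49, 75, 68, 28, 56, 60, 92]
  86 vs smaller child 23 at index 2, swap → [23, 26, 86, 27, 49, 75, 68, 28, 56, 60, 92]
  86 vs smaller child 68 at index 6, swap → [23, 26, 68, 27, 49, 75, 86, 28, 56, 60, 92]
extract-min #3 returns 23:
  remove root 23; move last element 92 to root → [92, 26, 68, 27, 49, 75, 86, 28, 56, 60]
  92 vs smaller child 26 at index 1, swap → [26, 92, 68, 27, 49, 75, 86, 28, 56, 60]
  92 vs smaller child 27 at index 3, swap → [26, 27, 68, 92, 49, 75, 86, 28, 56, 60]
  92 vs smaller child 28 at index 7, swap → [26, 27, 68, 28, 49, 75, 86, 92, 56, 60]
extract-min #4 returns 26:
  remove root 26; move last element 60 to root → [60, 27, 68, 28, 49, 75, 86, 92, 56]
  60 vs smaller child 27 at index 1, swap → [27, 60, 68, 28, 49, 75, 86, 92, 56]
  60 vs smaller child 28 at index 3, swap → [27, 28, 68, 60, 49, 75, 86, 92, 56]
  60 vs smaller child 56 at index 8, swap → [27, 28, 68, 56, 49, 75, 86, 92, 60]
extract-min #5 returns 27:
  remove root 27; move last element 60 to root → [60, 28, 68, 56, 49, 75, 86, 92]
  60 vs smaller child 28 at index 1, swap → [28, 60, 68, 56, 49, 75, 86, 92]
  60 vs smaller child 49 at index 4, swap → [28, 49, 68, 56, 60, 75, 86, 92]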